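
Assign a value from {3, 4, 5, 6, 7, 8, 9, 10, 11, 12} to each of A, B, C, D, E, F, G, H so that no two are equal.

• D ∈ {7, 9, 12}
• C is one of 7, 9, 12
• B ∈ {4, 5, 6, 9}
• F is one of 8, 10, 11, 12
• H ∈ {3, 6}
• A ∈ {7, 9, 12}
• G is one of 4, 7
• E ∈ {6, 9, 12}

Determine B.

5

The 3 variables A, C, D are confined to {7, 9, 12}, which locks those values in; drop them from B, E, F, G.
That leaves E = 6. Remove 6 from B, H.
G's domain is down to {4}, so G = 4. Eliminate 4 elsewhere: B.
So B = 5.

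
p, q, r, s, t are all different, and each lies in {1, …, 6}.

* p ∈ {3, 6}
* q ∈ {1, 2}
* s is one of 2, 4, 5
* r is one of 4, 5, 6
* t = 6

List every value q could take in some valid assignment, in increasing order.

1, 2

t's domain is down to {6}, so t = 6. Remove 6 from p, r.
p must be 3 (only option left).
No further eliminations apply; q can still be any of 1, 2.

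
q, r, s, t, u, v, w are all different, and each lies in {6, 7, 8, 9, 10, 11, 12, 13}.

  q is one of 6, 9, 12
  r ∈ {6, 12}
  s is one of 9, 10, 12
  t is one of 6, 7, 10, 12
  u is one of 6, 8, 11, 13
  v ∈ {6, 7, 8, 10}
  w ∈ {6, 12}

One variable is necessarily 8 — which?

v

r and w between them cover only {6, 12} — a naked pair. Remove those values from q, s, t, u, v.
That leaves q = 9. Strike 9 from s.
s has just one choice, so s = 10. Remove 10 from t, v.
t has just one choice, so t = 7. Eliminate 7 elsewhere: v.
So 8 goes to v.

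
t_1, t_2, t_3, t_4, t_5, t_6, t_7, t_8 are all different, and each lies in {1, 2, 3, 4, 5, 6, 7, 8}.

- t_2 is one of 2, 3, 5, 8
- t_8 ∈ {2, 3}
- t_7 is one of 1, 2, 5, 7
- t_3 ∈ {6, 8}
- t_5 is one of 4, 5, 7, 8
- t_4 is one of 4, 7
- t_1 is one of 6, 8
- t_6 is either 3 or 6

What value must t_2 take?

Among the 8 variables, 1 fits only t_7 (and all 8 values in {1, 2, 3, 4, 5, 6, 7, 8} must be used), so t_7 = 1.
t_1 and t_3 between them cover only {6, 8} — a naked pair. Remove those values from t_2, t_5, t_6.
t_6 must be 3 (only option left). Eliminate 3 elsewhere: t_2, t_8.
t_8 has just one choice, so t_8 = 2. Strike 2 from t_2.
So t_2 = 5.

5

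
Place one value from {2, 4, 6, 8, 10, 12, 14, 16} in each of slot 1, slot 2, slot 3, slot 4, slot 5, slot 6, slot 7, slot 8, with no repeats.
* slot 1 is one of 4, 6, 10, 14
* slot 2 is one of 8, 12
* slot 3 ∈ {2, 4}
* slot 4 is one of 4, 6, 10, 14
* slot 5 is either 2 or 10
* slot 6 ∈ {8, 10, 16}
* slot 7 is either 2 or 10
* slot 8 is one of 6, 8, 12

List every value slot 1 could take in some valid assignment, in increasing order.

6, 14

Among the 8 variables, 16 fits only slot 6 (and all 8 values in {2, 4, 6, 8, 10, 12, 14, 16} must be used), so slot 6 = 16.
slot 5 and slot 7 share exactly the 2 values {2, 10}; by pigeonhole those values go to them, so strike 2, 10 from slot 1, slot 3, slot 4.
That leaves slot 3 = 4. Eliminate 4 elsewhere: slot 1, slot 4.
slot 1 and slot 4 between them cover only {6, 14} — a naked pair. Remove those values from slot 8.
No further eliminations apply; slot 1 can still be any of 6, 14.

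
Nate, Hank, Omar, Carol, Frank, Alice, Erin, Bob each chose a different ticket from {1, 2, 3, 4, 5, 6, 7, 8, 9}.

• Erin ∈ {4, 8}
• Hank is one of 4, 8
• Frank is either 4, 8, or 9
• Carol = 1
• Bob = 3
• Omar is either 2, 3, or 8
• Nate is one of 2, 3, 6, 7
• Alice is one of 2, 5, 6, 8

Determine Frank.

Carol's domain is down to {1}, so Carol = 1.
That leaves Bob = 3. Eliminate 3 elsewhere: Nate, Omar.
The 2 variables Hank and Erin are confined to {4, 8}, which locks those values in; drop them from Omar, Frank, Alice.
So Frank = 9.

9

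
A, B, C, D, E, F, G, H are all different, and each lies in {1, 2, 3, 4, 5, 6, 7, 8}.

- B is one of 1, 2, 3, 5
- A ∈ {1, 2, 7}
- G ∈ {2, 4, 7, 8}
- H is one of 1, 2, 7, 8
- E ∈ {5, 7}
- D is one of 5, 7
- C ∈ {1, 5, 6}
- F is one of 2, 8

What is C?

The 8 variables together cover exactly {1, 2, 3, 4, 5, 6, 7, 8} — 8 values for 8 variables — and 3 appears only in B's list, so B = 3.
The 7 still-open variables draw from only 7 values {1, 2, 4, 5, 6, 7, 8}, so each is used; only G can be 4, hence G = 4.
Among the 6 still-open variables, 6 fits only C (and all 6 values in {1, 2, 5, 6, 7, 8} must be used), so C = 6.

6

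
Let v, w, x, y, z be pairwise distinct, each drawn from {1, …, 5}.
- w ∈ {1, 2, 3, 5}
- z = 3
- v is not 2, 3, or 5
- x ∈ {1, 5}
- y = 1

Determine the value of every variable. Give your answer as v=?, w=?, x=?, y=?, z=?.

v=4, w=2, x=5, y=1, z=3

y must be 1 (only option left). Eliminate 1 elsewhere: v, w, x.
z's domain is down to {3}, so z = 3. Strike 3 from w.
v's domain is down to {4}, so v = 4.
That leaves x = 5. Remove 5 from w.
That leaves w = 2.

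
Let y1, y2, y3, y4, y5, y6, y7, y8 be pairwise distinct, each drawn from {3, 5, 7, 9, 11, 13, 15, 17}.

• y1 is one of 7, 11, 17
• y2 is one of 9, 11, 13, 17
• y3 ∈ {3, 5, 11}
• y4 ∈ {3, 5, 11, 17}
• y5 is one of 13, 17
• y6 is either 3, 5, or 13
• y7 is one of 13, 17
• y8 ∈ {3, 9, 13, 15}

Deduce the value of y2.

The 8 variables draw from only 8 values {3, 5, 7, 9, 11, 13, 15, 17}, so each is used; only y1 can be 7, hence y1 = 7.
The 7 still-open variables draw from only 7 values {3, 5, 9, 11, 13, 15, 17}, so each is used; only y8 can be 15, hence y8 = 15.
The 6 still-open variables together cover exactly {3, 5, 9, 11, 13, 17} — 6 values for 6 variables — and 9 appears only in y2's list, so y2 = 9.

9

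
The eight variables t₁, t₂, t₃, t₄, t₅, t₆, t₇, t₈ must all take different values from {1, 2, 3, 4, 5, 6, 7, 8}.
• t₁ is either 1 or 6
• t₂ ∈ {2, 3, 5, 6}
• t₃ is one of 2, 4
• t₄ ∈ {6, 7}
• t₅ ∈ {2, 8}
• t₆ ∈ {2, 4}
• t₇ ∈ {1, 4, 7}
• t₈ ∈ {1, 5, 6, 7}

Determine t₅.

Among the 8 variables, 3 fits only t₂ (and all 8 values in {1, 2, 3, 4, 5, 6, 7, 8} must be used), so t₂ = 3.
The 7 still-open variables draw from only 7 values {1, 2, 4, 5, 6, 7, 8}, so each is used; only t₈ can be 5, hence t₈ = 5.
Among the 6 still-open variables, 8 fits only t₅ (and all 6 values in {1, 2, 4, 6, 7, 8} must be used), so t₅ = 8.

8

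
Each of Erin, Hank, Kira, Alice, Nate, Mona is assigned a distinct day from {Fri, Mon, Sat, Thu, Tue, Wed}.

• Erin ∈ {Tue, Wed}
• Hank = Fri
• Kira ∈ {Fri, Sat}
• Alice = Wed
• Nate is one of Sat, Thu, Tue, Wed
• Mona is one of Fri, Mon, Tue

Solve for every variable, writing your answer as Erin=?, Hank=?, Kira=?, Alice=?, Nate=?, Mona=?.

Erin=Tue, Hank=Fri, Kira=Sat, Alice=Wed, Nate=Thu, Mona=Mon

Hank must be Fri (only option left). Eliminate Fri elsewhere: Kira, Mona.
Kira must be Sat (only option left). So Nate can't be Sat.
That leaves Alice = Wed. Eliminate Wed elsewhere: Erin, Nate.
Erin has just one choice, so Erin = Tue. Eliminate Tue elsewhere: Nate, Mona.
Nate's domain is down to {Thu}, so Nate = Thu.
Mona must be Mon (only option left).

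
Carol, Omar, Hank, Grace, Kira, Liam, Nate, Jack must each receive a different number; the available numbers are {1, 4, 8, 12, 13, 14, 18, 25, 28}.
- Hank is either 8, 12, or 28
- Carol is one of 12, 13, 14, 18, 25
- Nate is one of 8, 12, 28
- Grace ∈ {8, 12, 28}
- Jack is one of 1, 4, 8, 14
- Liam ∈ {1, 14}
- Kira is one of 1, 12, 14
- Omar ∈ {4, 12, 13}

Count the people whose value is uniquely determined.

2

Hank, Grace, Nate between them cover only {8, 12, 28} — a naked triple. Remove those values from Carol, Omar, Kira, Jack.
Kira and Liam share exactly the 2 values {1, 14}; by pigeonhole those values go to them, so strike 1, 14 from Carol, Jack.
Jack's domain is down to {4}, so Jack = 4. So Omar can't be 4.
That leaves Omar = 13. Strike 13 from Carol.
Determined: Omar=13, Jack=4. The other people each still have more than one consistent value. That makes 2.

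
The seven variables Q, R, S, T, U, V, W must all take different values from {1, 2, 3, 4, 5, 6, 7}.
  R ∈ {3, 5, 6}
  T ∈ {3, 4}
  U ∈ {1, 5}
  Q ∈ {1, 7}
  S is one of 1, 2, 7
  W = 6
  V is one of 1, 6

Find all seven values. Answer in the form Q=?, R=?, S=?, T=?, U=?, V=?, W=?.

Q=7, R=3, S=2, T=4, U=5, V=1, W=6

W has just one choice, so W = 6. So R, V can't be 6.
V's domain is down to {1}, so V = 1. Eliminate 1 elsewhere: Q, S, U.
Q has just one choice, so Q = 7. Remove 7 from S.
That leaves S = 2.
That leaves U = 5. Remove 5 from R.
R's domain is down to {3}, so R = 3. Eliminate 3 elsewhere: T.
That leaves T = 4.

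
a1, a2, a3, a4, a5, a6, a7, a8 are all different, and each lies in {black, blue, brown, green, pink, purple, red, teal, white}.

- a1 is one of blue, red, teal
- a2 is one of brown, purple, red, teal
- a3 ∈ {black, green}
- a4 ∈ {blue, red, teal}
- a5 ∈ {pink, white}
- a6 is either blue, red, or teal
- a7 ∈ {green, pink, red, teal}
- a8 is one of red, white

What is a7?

green

The 3 variables a1, a4, a6 are confined to {blue, red, teal}, which locks those values in; drop them from a2, a7, a8.
That leaves a8 = white. So a5 can't be white.
a5's domain is down to {pink}, so a5 = pink. Eliminate pink elsewhere: a7.
So a7 = green.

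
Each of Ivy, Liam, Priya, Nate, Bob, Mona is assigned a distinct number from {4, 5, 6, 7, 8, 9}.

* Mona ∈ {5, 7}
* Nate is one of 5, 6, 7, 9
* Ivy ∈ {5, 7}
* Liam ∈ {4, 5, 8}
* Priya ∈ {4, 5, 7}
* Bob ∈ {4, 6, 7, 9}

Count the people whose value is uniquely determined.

Among the 6 variables, 8 fits only Liam (and all 6 values in {4, 5, 6, 7, 8, 9} must be used), so Liam = 8.
Ivy and Mona between them cover only {5, 7} — a naked pair. Remove those values from Priya, Nate, Bob.
Priya must be 4 (only option left). Remove 4 from Bob.
Determined: Liam=8, Priya=4. The other people each still have more than one consistent value. That makes 2.

2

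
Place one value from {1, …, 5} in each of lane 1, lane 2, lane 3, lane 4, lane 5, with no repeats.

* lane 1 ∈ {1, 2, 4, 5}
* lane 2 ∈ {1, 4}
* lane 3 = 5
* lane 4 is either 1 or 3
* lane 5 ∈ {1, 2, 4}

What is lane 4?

3

lane 3 has just one choice, so lane 3 = 5. Strike 5 from lane 1.
Among the 4 still-open variables, 3 fits only lane 4 (and all 4 values in {1, 2, 3, 4} must be used), so lane 4 = 3.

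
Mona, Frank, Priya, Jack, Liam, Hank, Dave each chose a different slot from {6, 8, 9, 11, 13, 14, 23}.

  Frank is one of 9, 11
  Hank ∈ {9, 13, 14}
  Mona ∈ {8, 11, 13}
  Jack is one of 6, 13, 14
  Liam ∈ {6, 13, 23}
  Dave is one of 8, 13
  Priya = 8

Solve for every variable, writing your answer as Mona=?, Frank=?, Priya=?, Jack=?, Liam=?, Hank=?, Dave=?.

Priya has just one choice, so Priya = 8. Strike 8 from Mona, Dave.
That leaves Dave = 13. Eliminate 13 elsewhere: Mona, Jack, Liam, Hank.
Mona's domain is down to {11}, so Mona = 11. Remove 11 from Frank.
Frank's domain is down to {9}, so Frank = 9. Remove 9 from Hank.
Hank's domain is down to {14}, so Hank = 14. So Jack can't be 14.
Jack must be 6 (only option left). Strike 6 from Liam.
Liam's domain is down to {23}, so Liam = 23.

Mona=11, Frank=9, Priya=8, Jack=6, Liam=23, Hank=14, Dave=13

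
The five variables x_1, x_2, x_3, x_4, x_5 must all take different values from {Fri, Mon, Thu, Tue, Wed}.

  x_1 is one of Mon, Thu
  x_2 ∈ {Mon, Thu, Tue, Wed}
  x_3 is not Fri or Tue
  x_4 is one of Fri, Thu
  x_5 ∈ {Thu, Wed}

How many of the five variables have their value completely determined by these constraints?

Among the 5 variables, Fri fits only x_4 (and all 5 values in {Fri, Mon, Thu, Tue, Wed} must be used), so x_4 = Fri.
Among the 4 still-open variables, Tue fits only x_2 (and all 4 values in {Mon, Thu, Tue, Wed} must be used), so x_2 = Tue.
Determined: x_2=Tue, x_4=Fri. The other variables each still have more than one consistent value. That makes 2.

2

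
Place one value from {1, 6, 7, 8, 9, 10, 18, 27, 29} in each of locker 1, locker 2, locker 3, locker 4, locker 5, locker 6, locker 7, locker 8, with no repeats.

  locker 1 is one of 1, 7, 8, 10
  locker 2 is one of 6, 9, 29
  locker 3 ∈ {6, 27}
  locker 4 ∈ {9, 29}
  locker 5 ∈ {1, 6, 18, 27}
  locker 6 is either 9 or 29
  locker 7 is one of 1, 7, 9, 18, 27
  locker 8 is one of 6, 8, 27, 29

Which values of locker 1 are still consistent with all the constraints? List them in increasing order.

locker 4 and locker 6 between them cover only {9, 29} — a naked pair. Remove those values from locker 2, locker 7, locker 8.
locker 2 must be 6 (only option left). Eliminate 6 elsewhere: locker 3, locker 5, locker 8.
locker 3 has just one choice, so locker 3 = 27. Strike 27 from locker 5, locker 7, locker 8.
locker 8 has just one choice, so locker 8 = 8. So locker 1 can't be 8.
No further eliminations apply; locker 1 can still be any of 1, 7, 10.

1, 7, 10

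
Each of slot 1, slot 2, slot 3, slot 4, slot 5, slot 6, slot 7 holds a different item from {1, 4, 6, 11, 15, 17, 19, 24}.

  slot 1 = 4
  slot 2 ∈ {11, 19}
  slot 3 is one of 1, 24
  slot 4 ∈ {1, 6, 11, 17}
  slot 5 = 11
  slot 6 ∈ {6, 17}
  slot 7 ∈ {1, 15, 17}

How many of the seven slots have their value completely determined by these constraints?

slot 1 must be 4 (only option left).
slot 5 has just one choice, so slot 5 = 11. So slot 2, slot 4 can't be 11.
slot 2 must be 19 (only option left).
Determined: slot 1=4, slot 2=19, slot 5=11. The other slots each still have more than one consistent value. That makes 3.

3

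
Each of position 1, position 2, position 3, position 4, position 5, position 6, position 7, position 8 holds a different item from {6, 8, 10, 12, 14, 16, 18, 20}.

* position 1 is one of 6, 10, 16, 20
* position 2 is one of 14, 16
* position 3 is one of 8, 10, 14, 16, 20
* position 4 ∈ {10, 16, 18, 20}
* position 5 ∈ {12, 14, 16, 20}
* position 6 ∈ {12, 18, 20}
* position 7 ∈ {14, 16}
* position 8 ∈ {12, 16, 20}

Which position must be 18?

position 6

The 8 variables draw from only 8 values {6, 8, 10, 12, 14, 16, 18, 20}, so each is used; only position 1 can be 6, hence position 1 = 6.
Among the 7 still-open variables, 8 fits only position 3 (and all 7 values in {8, 10, 12, 14, 16, 18, 20} must be used), so position 3 = 8.
Among the 6 still-open variables, 10 fits only position 4 (and all 6 values in {10, 12, 14, 16, 18, 20} must be used), so position 4 = 10.
Among the 5 still-open variables, 18 fits only position 6 (and all 5 values in {12, 14, 16, 18, 20} must be used), so position 6 = 18.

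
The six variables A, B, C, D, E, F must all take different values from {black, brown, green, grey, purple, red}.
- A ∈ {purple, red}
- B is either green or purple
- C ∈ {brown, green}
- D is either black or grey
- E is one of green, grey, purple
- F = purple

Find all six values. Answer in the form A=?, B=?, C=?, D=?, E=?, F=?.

F's domain is down to {purple}, so F = purple. So A, B, E can't be purple.
A has just one choice, so A = red.
That leaves B = green. Strike green from C, E.
That leaves C = brown.
That leaves E = grey. So D can't be grey.
D has just one choice, so D = black.

A=red, B=green, C=brown, D=black, E=grey, F=purple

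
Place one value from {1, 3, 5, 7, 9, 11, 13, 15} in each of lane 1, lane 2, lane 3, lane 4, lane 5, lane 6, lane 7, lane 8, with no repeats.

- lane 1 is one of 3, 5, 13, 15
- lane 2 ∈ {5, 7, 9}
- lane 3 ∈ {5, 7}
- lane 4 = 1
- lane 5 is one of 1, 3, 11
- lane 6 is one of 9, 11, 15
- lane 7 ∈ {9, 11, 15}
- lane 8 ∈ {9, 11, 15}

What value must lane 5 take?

3

lane 4 has just one choice, so lane 4 = 1. So lane 5 can't be 1.
The 7 still-open variables together cover exactly {3, 5, 7, 9, 11, 13, 15} — 7 values for 7 variables — and 13 appears only in lane 1's list, so lane 1 = 13.
The 6 still-open variables draw from only 6 values {3, 5, 7, 9, 11, 15}, so each is used; only lane 5 can be 3, hence lane 5 = 3.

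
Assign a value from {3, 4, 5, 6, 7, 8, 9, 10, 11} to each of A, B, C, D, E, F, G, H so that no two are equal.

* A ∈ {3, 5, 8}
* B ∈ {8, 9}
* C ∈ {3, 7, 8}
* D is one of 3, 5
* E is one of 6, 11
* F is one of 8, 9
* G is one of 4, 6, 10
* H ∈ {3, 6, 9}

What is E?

B and F share exactly the 2 values {8, 9}; by pigeonhole those values go to them, so strike 8, 9 from A, C, H.
A and D share exactly the 2 values {3, 5}; by pigeonhole those values go to them, so strike 3, 5 from C, H.
That leaves C = 7.
That leaves H = 6. Strike 6 from E, G.
So E = 11.

11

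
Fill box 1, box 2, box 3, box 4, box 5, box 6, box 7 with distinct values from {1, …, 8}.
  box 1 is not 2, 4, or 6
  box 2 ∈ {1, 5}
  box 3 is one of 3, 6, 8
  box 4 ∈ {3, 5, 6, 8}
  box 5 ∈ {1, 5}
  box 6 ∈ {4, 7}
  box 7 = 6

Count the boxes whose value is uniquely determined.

3

box 7 has just one choice, so box 7 = 6. So box 3, box 4 can't be 6.
The 6 still-open variables draw from only 6 values {1, 3, 4, 5, 7, 8}, so each is used; only box 6 can be 4, hence box 6 = 4.
Among the 5 still-open variables, 7 fits only box 1 (and all 5 values in {1, 3, 5, 7, 8} must be used), so box 1 = 7.
box 2 and box 5 between them cover only {1, 5} — a naked pair. Remove those values from box 4.
Determined: box 1=7, box 6=4, box 7=6. The other boxes each still have more than one consistent value. That makes 3.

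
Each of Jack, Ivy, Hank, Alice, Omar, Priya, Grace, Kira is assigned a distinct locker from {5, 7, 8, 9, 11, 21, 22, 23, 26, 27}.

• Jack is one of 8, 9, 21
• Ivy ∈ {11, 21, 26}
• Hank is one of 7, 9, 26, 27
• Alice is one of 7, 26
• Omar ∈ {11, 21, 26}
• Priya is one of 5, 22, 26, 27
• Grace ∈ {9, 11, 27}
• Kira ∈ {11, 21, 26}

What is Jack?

8

Ivy, Omar, Kira between them cover only {11, 21, 26} — a naked triple. Remove those values from Jack, Hank, Alice, Priya, Grace.
That leaves Alice = 7. Eliminate 7 elsewhere: Hank.
Hank and Grace between them cover only {9, 27} — a naked pair. Remove those values from Jack, Priya.
So Jack = 8.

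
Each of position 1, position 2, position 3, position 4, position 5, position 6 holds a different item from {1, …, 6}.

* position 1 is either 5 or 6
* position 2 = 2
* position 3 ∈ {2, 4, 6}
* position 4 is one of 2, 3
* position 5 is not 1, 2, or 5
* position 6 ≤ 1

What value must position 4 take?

position 2 must be 2 (only option left). Remove 2 from position 3, position 4.
So position 4 = 3.

3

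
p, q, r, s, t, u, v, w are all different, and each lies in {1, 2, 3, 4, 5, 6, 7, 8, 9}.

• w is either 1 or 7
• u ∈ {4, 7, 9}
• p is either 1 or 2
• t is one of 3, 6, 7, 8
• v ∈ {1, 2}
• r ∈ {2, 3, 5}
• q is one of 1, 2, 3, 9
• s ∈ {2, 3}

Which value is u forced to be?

4

p and v between them cover only {1, 2} — a naked pair. Remove those values from q, r, s, w.
s's domain is down to {3}, so s = 3. Remove 3 from q, r, t.
w must be 7 (only option left). Eliminate 7 elsewhere: t, u.
q must be 9 (only option left). Strike 9 from u.
So u = 4.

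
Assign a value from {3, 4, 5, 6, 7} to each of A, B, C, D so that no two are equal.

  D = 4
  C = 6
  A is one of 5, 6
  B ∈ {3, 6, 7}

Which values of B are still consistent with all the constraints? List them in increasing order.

3, 7

C has just one choice, so C = 6. Strike 6 from A, B.
D's domain is down to {4}, so D = 4.
A has just one choice, so A = 5.
No further eliminations apply; B can still be any of 3, 7.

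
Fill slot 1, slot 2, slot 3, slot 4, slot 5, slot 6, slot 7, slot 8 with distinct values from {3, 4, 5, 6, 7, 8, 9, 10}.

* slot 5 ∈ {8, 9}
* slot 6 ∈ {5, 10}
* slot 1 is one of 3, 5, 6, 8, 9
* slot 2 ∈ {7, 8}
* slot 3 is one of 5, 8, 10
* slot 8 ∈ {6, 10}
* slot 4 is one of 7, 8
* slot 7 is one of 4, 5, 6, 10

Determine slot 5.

9

Among the 8 variables, 3 fits only slot 1 (and all 8 values in {3, 4, 5, 6, 7, 8, 9, 10} must be used), so slot 1 = 3.
The 7 still-open variables draw from only 7 values {4, 5, 6, 7, 8, 9, 10}, so each is used; only slot 7 can be 4, hence slot 7 = 4.
The 6 still-open variables together cover exactly {5, 6, 7, 8, 9, 10} — 6 values for 6 variables — and 6 appears only in slot 8's list, so slot 8 = 6.
Among the 5 still-open variables, 9 fits only slot 5 (and all 5 values in {5, 7, 8, 9, 10} must be used), so slot 5 = 9.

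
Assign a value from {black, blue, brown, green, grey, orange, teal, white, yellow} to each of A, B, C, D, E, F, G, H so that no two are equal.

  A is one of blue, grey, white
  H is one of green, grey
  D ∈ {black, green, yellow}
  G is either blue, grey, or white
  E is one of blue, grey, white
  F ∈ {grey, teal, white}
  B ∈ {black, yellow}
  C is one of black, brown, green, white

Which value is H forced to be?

The 8 variables together cover exactly {black, blue, brown, green, grey, teal, white, yellow} — 8 values for 8 variables — and brown appears only in C's list, so C = brown.
Among the 7 still-open variables, teal fits only F (and all 7 values in {black, blue, green, grey, teal, white, yellow} must be used), so F = teal.
A, E, G share exactly the 3 values {blue, grey, white}; by pigeonhole those values go to them, so strike blue, grey, white from H.
So H = green.

green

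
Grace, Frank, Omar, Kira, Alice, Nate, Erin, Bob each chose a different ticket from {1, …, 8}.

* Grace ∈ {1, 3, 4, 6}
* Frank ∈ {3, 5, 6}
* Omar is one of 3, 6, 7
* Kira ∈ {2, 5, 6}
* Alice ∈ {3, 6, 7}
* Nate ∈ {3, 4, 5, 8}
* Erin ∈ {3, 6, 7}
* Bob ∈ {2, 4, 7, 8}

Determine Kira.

The 8 variables together cover exactly {1, 2, 3, 4, 5, 6, 7, 8} — 8 values for 8 variables — and 1 appears only in Grace's list, so Grace = 1.
The 3 variables Omar, Alice, Erin are confined to {3, 6, 7}, which locks those values in; drop them from Frank, Kira, Nate, Bob.
That leaves Frank = 5. Remove 5 from Kira, Nate.
So Kira = 2.

2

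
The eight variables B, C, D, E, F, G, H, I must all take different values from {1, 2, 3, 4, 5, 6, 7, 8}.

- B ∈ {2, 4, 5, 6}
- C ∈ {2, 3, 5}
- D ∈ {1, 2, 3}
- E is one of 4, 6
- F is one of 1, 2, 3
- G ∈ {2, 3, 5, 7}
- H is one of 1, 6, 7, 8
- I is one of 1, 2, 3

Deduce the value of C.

5

Among the 8 variables, 8 fits only H (and all 8 values in {1, 2, 3, 4, 5, 6, 7, 8} must be used), so H = 8.
Among the 7 still-open variables, 7 fits only G (and all 7 values in {1, 2, 3, 4, 5, 6, 7} must be used), so G = 7.
The 3 variables D, F, I are confined to {1, 2, 3}, which locks those values in; drop them from B, C.
So C = 5.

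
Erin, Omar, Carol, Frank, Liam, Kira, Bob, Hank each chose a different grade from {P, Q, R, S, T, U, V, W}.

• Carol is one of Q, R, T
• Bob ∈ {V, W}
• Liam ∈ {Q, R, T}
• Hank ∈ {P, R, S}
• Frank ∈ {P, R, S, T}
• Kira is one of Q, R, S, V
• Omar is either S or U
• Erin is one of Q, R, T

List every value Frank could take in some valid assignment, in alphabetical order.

The 8 variables together cover exactly {P, Q, R, S, T, U, V, W} — 8 values for 8 variables — and U appears only in Omar's list, so Omar = U.
Among the 7 still-open variables, W fits only Bob (and all 7 values in {P, Q, R, S, T, V, W} must be used), so Bob = W.
The 6 still-open variables together cover exactly {P, Q, R, S, T, V} — 6 values for 6 variables — and V appears only in Kira's list, so Kira = V.
Erin, Carol, Liam between them cover only {Q, R, T} — a naked triple. Remove those values from Frank, Hank.
No further eliminations apply; Frank can still be any of P, S.

P, S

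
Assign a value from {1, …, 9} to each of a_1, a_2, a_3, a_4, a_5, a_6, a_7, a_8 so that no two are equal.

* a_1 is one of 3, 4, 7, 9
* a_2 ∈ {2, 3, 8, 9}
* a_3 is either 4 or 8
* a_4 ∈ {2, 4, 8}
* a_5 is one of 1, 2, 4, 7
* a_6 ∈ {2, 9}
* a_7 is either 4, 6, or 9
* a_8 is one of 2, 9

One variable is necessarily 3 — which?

The 8 variables draw from only 8 values {1, 2, 3, 4, 6, 7, 8, 9}, so each is used; only a_5 can be 1, hence a_5 = 1.
The 7 still-open variables draw from only 7 values {2, 3, 4, 6, 7, 8, 9}, so each is used; only a_7 can be 6, hence a_7 = 6.
Among the 6 still-open variables, 7 fits only a_1 (and all 6 values in {2, 3, 4, 7, 8, 9} must be used), so a_1 = 7.
Among the 5 still-open variables, 3 fits only a_2 (and all 5 values in {2, 3, 4, 8, 9} must be used), so a_2 = 3.

a_2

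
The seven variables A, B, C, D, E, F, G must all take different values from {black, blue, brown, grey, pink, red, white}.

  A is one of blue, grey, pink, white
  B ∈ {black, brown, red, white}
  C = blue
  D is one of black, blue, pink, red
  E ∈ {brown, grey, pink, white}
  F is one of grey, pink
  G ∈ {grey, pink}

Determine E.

brown

C's domain is down to {blue}, so C = blue. Remove blue from A, D.
F and G between them cover only {grey, pink} — a naked pair. Remove those values from A, D, E.
A's domain is down to {white}, so A = white. Eliminate white elsewhere: B, E.
So E = brown.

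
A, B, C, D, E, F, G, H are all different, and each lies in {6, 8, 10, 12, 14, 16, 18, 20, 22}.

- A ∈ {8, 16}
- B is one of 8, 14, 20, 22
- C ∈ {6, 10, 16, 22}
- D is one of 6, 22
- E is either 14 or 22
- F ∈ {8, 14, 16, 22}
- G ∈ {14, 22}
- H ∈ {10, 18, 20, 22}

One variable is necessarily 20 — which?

B

Among the 8 variables, 18 fits only H (and all 8 values in {6, 8, 10, 14, 16, 18, 20, 22} must be used), so H = 18.
Among the 7 still-open variables, 10 fits only C (and all 7 values in {6, 8, 10, 14, 16, 20, 22} must be used), so C = 10.
Among the 6 still-open variables, 6 fits only D (and all 6 values in {6, 8, 14, 16, 20, 22} must be used), so D = 6.
Among the 5 still-open variables, 20 fits only B (and all 5 values in {8, 14, 16, 20, 22} must be used), so B = 20.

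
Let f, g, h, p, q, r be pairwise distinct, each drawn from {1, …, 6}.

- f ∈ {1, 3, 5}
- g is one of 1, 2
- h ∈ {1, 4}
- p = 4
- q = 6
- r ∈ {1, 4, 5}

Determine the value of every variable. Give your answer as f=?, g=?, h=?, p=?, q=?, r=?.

f=3, g=2, h=1, p=4, q=6, r=5

p's domain is down to {4}, so p = 4. So h, r can't be 4.
q's domain is down to {6}, so q = 6.
h must be 1 (only option left). Eliminate 1 elsewhere: f, g, r.
r must be 5 (only option left). Eliminate 5 elsewhere: f.
f has just one choice, so f = 3.
g's domain is down to {2}, so g = 2.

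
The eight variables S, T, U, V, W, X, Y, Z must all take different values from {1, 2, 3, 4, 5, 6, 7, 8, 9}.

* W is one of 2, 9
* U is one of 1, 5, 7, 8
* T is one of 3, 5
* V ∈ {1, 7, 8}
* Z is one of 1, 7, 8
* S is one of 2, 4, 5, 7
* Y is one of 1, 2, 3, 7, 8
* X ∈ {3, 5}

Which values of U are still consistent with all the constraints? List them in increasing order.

The 8 variables draw from only 8 values {1, 2, 3, 4, 5, 7, 8, 9}, so each is used; only S can be 4, hence S = 4.
The 7 still-open variables together cover exactly {1, 2, 3, 5, 7, 8, 9} — 7 values for 7 variables — and 9 appears only in W's list, so W = 9.
The 6 still-open variables draw from only 6 values {1, 2, 3, 5, 7, 8}, so each is used; only Y can be 2, hence Y = 2.
The 2 variables T and X are confined to {3, 5}, which locks those values in; drop them from U.
No further eliminations apply; U can still be any of 1, 7, 8.

1, 7, 8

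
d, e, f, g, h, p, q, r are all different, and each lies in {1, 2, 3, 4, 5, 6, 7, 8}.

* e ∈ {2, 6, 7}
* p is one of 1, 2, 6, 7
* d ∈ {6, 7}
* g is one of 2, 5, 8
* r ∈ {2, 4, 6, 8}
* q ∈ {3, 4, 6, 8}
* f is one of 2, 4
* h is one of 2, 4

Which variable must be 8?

r

Among the 8 variables, 1 fits only p (and all 8 values in {1, 2, 3, 4, 5, 6, 7, 8} must be used), so p = 1.
Among the 7 still-open variables, 3 fits only q (and all 7 values in {2, 3, 4, 5, 6, 7, 8} must be used), so q = 3.
The 6 still-open variables together cover exactly {2, 4, 5, 6, 7, 8} — 6 values for 6 variables — and 5 appears only in g's list, so g = 5.
The 5 still-open variables together cover exactly {2, 4, 6, 7, 8} — 5 values for 5 variables — and 8 appears only in r's list, so r = 8.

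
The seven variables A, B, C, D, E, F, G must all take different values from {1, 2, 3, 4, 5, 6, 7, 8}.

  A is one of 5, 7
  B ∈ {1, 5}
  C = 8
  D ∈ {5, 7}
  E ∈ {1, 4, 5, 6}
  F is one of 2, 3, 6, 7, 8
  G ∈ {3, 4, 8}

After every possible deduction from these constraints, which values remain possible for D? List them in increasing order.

C's domain is down to {8}, so C = 8. Strike 8 from F, G.
A and D between them cover only {5, 7} — a naked pair. Remove those values from B, E, F.
B has just one choice, so B = 1. Strike 1 from E.
No further eliminations apply; D can still be any of 5, 7.

5, 7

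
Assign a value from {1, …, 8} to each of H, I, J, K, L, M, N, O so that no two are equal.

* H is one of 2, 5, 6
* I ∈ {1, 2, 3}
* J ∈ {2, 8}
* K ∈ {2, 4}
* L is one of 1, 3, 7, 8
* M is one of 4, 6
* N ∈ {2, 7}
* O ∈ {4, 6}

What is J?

8

Among the 8 variables, 5 fits only H (and all 8 values in {1, 2, 3, 4, 5, 6, 7, 8} must be used), so H = 5.
The 2 variables M and O are confined to {4, 6}, which locks those values in; drop them from K.
K's domain is down to {2}, so K = 2. So I, J, N can't be 2.
So J = 8.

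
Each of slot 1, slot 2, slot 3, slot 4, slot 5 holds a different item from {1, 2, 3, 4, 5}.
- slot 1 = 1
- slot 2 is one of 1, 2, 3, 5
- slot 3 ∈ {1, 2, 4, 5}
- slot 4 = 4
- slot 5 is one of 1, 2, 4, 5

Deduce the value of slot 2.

slot 1's domain is down to {1}, so slot 1 = 1. Remove 1 from slot 2, slot 3, slot 5.
slot 4 has just one choice, so slot 4 = 4. So slot 3, slot 5 can't be 4.
The 3 still-open variables together cover exactly {2, 3, 5} — 3 values for 3 variables — and 3 appears only in slot 2's list, so slot 2 = 3.

3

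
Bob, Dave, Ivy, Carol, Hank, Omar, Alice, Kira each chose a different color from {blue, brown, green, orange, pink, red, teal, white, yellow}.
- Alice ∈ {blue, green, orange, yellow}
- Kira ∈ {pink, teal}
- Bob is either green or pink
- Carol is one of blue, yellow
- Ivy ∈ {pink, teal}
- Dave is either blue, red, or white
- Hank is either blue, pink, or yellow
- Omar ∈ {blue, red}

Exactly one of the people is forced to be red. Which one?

Omar

The 8 variables together cover exactly {blue, green, orange, pink, red, teal, white, yellow} — 8 values for 8 variables — and orange appears only in Alice's list, so Alice = orange.
Among the 7 still-open variables, green fits only Bob (and all 7 values in {blue, green, pink, red, teal, white, yellow} must be used), so Bob = green.
The 6 still-open variables together cover exactly {blue, pink, red, teal, white, yellow} — 6 values for 6 variables — and white appears only in Dave's list, so Dave = white.
The 5 still-open variables draw from only 5 values {blue, pink, red, teal, yellow}, so each is used; only Omar can be red, hence Omar = red.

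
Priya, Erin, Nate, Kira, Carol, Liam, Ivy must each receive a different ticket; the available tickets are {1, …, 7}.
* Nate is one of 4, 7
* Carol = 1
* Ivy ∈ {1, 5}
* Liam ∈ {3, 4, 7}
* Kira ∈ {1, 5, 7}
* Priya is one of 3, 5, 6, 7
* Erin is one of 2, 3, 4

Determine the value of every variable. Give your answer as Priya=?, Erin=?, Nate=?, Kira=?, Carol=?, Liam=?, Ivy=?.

Priya=6, Erin=2, Nate=4, Kira=7, Carol=1, Liam=3, Ivy=5

Carol's domain is down to {1}, so Carol = 1. Remove 1 from Kira, Ivy.
Ivy has just one choice, so Ivy = 5. Strike 5 from Priya, Kira.
Kira must be 7 (only option left). So Priya, Nate, Liam can't be 7.
Nate must be 4 (only option left). Eliminate 4 elsewhere: Erin, Liam.
Liam has just one choice, so Liam = 3. Strike 3 from Priya, Erin.
Priya's domain is down to {6}, so Priya = 6.
Erin's domain is down to {2}, so Erin = 2.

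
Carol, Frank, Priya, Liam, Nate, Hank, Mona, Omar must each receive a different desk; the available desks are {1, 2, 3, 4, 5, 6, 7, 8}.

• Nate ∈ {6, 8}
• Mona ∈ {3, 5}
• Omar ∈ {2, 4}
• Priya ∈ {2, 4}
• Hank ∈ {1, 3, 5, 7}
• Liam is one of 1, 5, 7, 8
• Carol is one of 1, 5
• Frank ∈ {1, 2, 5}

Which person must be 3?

Among the 8 variables, 6 fits only Nate (and all 8 values in {1, 2, 3, 4, 5, 6, 7, 8} must be used), so Nate = 6.
Among the 7 still-open variables, 8 fits only Liam (and all 7 values in {1, 2, 3, 4, 5, 7, 8} must be used), so Liam = 8.
Among the 6 still-open variables, 7 fits only Hank (and all 6 values in {1, 2, 3, 4, 5, 7} must be used), so Hank = 7.
The 5 still-open variables together cover exactly {1, 2, 3, 4, 5} — 5 values for 5 variables — and 3 appears only in Mona's list, so Mona = 3.

Mona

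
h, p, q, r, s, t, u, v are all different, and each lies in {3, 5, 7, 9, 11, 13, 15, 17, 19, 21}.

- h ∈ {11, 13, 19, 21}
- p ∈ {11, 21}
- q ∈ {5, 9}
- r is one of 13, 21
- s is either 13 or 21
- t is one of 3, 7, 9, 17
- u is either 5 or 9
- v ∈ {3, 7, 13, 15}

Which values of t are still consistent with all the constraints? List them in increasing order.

q and u between them cover only {5, 9} — a naked pair. Remove those values from t.
r and s between them cover only {13, 21} — a naked pair. Remove those values from h, p, v.
p has just one choice, so p = 11. So h can't be 11.
h's domain is down to {19}, so h = 19.
No further eliminations apply; t can still be any of 3, 7, 17.

3, 7, 17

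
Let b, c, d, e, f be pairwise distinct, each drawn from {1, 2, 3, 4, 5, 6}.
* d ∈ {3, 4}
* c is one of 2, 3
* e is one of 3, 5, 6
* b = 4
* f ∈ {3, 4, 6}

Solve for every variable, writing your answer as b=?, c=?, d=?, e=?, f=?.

b's domain is down to {4}, so b = 4. Eliminate 4 elsewhere: d, f.
d has just one choice, so d = 3. Strike 3 from c, e, f.
f must be 6 (only option left). So e can't be 6.
c's domain is down to {2}, so c = 2.
That leaves e = 5.

b=4, c=2, d=3, e=5, f=6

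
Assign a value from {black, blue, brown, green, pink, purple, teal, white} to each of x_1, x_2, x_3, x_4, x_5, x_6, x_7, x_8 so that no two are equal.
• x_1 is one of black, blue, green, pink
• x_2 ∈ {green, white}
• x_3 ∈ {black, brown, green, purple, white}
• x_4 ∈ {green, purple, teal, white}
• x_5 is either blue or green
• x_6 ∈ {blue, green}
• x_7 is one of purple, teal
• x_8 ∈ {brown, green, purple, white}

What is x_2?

Among the 8 variables, pink fits only x_1 (and all 8 values in {black, blue, brown, green, pink, purple, teal, white} must be used), so x_1 = pink.
The 7 still-open variables draw from only 7 values {black, blue, brown, green, purple, teal, white}, so each is used; only x_3 can be black, hence x_3 = black.
The 6 still-open variables draw from only 6 values {blue, brown, green, purple, teal, white}, so each is used; only x_8 can be brown, hence x_8 = brown.
The 2 variables x_5 and x_6 are confined to {blue, green}, which locks those values in; drop them from x_2, x_4.
So x_2 = white.

white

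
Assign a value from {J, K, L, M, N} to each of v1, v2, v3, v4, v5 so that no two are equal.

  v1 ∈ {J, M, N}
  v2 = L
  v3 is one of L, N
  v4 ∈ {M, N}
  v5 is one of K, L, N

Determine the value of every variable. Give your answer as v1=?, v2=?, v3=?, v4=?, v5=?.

v2's domain is down to {L}, so v2 = L. Remove L from v3, v5.
v3 must be N (only option left). Strike N from v1, v4, v5.
v4 must be M (only option left). So v1 can't be M.
v5 must be K (only option left).
v1 has just one choice, so v1 = J.

v1=J, v2=L, v3=N, v4=M, v5=K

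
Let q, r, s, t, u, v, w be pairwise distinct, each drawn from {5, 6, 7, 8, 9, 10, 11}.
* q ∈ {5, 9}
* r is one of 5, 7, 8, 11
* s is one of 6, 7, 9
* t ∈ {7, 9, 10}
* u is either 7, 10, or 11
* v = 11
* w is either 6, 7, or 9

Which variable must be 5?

v's domain is down to {11}, so v = 11. Remove 11 from r, u.
The 6 still-open variables together cover exactly {5, 6, 7, 8, 9, 10} — 6 values for 6 variables — and 8 appears only in r's list, so r = 8.
The 5 still-open variables together cover exactly {5, 6, 7, 9, 10} — 5 values for 5 variables — and 5 appears only in q's list, so q = 5.

q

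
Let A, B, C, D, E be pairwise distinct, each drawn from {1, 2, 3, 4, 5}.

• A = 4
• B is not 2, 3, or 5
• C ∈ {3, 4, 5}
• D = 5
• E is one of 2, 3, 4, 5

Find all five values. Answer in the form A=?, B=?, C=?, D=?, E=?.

A=4, B=1, C=3, D=5, E=2

A's domain is down to {4}, so A = 4. So B, C, E can't be 4.
B has just one choice, so B = 1.
That leaves D = 5. Remove 5 from C, E.
C has just one choice, so C = 3. So E can't be 3.
That leaves E = 2.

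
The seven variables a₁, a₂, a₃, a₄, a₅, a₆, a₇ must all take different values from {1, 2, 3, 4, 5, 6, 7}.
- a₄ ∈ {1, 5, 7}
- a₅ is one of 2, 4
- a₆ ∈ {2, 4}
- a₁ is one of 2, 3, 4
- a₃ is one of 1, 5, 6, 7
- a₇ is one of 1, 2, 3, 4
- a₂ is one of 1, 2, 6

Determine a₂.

6

The 2 variables a₅ and a₆ are confined to {2, 4}, which locks those values in; drop them from a₁, a₂, a₇.
a₁ has just one choice, so a₁ = 3. Strike 3 from a₇.
a₇'s domain is down to {1}, so a₇ = 1. Strike 1 from a₂, a₃, a₄.
So a₂ = 6.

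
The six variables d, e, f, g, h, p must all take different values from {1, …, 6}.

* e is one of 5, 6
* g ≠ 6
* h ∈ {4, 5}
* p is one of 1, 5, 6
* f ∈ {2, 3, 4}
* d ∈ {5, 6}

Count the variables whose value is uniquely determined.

2

d and e between them cover only {5, 6} — a naked pair. Remove those values from g, h, p.
That leaves h = 4. So f, g can't be 4.
That leaves p = 1. Remove 1 from g.
Determined: h=4, p=1. The other variables each still have more than one consistent value. That makes 2.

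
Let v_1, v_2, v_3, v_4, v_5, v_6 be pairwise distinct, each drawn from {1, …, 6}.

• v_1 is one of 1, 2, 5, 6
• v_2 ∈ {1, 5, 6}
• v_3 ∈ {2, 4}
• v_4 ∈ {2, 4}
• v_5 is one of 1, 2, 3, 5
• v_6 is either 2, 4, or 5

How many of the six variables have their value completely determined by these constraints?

The 6 variables draw from only 6 values {1, 2, 3, 4, 5, 6}, so each is used; only v_5 can be 3, hence v_5 = 3.
The 2 variables v_3 and v_4 are confined to {2, 4}, which locks those values in; drop them from v_1, v_6.
v_6 must be 5 (only option left). Strike 5 from v_1, v_2.
Determined: v_5=3, v_6=5. The other variables each still have more than one consistent value. That makes 2.

2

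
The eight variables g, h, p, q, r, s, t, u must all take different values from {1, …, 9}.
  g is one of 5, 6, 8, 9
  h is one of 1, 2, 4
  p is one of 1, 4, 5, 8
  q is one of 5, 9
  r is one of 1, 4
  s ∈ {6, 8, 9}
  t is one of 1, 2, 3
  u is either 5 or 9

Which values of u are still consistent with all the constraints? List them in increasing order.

5, 9

The 8 variables draw from only 8 values {1, 2, 3, 4, 5, 6, 8, 9}, so each is used; only t can be 3, hence t = 3.
Among the 7 still-open variables, 2 fits only h (and all 7 values in {1, 2, 4, 5, 6, 8, 9} must be used), so h = 2.
q and u share exactly the 2 values {5, 9}; by pigeonhole those values go to them, so strike 5, 9 from g, p, s.
g and s share exactly the 2 values {6, 8}; by pigeonhole those values go to them, so strike 6, 8 from p.
No further eliminations apply; u can still be any of 5, 9.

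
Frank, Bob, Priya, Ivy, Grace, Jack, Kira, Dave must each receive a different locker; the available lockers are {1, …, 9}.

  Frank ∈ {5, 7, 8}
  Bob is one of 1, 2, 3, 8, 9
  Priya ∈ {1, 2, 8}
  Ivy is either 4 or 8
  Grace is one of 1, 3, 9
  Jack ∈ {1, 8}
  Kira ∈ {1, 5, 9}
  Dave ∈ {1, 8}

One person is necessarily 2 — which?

The 8 variables together cover exactly {1, 2, 3, 4, 5, 7, 8, 9} — 8 values for 8 variables — and 4 appears only in Ivy's list, so Ivy = 4.
The 7 still-open variables together cover exactly {1, 2, 3, 5, 7, 8, 9} — 7 values for 7 variables — and 7 appears only in Frank's list, so Frank = 7.
The 6 still-open variables draw from only 6 values {1, 2, 3, 5, 8, 9}, so each is used; only Kira can be 5, hence Kira = 5.
The 2 variables Jack and Dave are confined to {1, 8}, which locks those values in; drop them from Bob, Priya, Grace.
So 2 goes to Priya.

Priya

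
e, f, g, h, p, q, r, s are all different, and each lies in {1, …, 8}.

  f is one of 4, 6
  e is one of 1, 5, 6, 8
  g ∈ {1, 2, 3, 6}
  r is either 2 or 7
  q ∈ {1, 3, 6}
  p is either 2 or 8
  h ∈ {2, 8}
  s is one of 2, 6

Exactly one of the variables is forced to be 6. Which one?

The 8 variables draw from only 8 values {1, 2, 3, 4, 5, 6, 7, 8}, so each is used; only f can be 4, hence f = 4.
Among the 7 still-open variables, 5 fits only e (and all 7 values in {1, 2, 3, 5, 6, 7, 8} must be used), so e = 5.
The 6 still-open variables together cover exactly {1, 2, 3, 6, 7, 8} — 6 values for 6 variables — and 7 appears only in r's list, so r = 7.
The 2 variables h and p are confined to {2, 8}, which locks those values in; drop them from g, s.
So 6 goes to s.

s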